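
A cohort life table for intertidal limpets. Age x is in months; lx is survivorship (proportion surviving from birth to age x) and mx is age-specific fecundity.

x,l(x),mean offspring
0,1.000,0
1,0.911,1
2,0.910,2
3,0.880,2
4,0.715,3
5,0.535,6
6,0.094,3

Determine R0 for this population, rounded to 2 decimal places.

10.13

lx·mx by age: 0, 0.911, 1.82, 1.76, 2.145, 3.21, 0.282
R0 = Σ lx·mx = 10.128 → 10.13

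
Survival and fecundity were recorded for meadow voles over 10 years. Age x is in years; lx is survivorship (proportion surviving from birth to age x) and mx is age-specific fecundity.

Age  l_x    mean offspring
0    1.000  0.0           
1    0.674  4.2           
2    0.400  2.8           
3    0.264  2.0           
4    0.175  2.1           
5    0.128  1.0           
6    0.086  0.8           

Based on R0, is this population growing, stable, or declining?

growing

R0 = Σ lx·mx = 0 + 2.8308 + 1.12 + 0.528 + 0.3675 + 0.128 + 0.0688 = 5.0431
R0 > 1, so the population is growing.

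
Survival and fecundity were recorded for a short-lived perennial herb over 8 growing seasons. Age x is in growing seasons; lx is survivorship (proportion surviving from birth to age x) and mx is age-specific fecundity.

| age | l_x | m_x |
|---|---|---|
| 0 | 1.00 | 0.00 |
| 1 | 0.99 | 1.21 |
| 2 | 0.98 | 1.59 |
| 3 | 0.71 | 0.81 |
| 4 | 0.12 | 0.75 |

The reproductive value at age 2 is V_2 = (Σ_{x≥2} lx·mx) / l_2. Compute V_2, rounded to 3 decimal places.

lx·mx for x ≥ 2: 1.5582, 0.5751, 0.09 → sum = 2.2233
V_2 = 2.2233 / l_2 = 2.2233 / 0.98 = 2.268673… → 2.269

2.269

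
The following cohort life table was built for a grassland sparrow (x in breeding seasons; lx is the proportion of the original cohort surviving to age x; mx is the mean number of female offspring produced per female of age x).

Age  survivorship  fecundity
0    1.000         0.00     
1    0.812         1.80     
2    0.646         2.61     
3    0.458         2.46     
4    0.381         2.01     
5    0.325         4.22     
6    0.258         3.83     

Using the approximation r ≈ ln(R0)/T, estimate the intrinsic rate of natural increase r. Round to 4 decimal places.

0.6155

R0 = Σ lx·mx = 0 + 1.4616 + 1.68606 + 1.12668 + 0.76581 + 1.3715 + 0.98814 = 7.39979
Σ x·lx·mx = 24.06334; T = 24.06334/7.39979 = 3.25189…
r ≈ ln(R0)/T = ln(7.39979)/3.25189… = 0.615472… → 0.6155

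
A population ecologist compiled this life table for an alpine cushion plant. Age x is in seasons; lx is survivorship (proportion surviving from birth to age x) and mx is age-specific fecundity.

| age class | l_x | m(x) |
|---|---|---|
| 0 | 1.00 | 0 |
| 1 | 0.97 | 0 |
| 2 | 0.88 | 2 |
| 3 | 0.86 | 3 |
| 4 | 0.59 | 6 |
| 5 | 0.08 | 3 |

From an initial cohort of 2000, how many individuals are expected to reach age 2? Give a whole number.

1760

Expected survivors = N0 · l_2 = 2000 × 0.88 = 1760 → 1760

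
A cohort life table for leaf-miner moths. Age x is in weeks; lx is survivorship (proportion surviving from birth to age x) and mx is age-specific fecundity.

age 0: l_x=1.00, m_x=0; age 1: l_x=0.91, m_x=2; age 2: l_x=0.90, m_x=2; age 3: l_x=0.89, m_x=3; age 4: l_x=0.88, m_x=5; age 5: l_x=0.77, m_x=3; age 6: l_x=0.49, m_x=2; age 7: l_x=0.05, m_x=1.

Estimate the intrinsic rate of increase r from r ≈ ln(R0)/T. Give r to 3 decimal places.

0.759

R0 = Σ lx·mx = 0 + 1.82 + 1.8 + 2.67 + 4.4 + 2.31 + 0.98 + 0.05 = 14.03
Σ x·lx·mx = 48.81; T = 48.81/14.03 = 3.47897…
r ≈ ln(R0)/T = ln(14.03)/3.47897… = 0.75919… → 0.759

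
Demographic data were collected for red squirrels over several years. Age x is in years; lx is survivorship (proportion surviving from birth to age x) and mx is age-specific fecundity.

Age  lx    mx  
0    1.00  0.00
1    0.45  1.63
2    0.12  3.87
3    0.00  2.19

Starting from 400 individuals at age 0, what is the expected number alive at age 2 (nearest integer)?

48

Expected survivors = N0 · l_2 = 400 × 0.12 = 48 → 48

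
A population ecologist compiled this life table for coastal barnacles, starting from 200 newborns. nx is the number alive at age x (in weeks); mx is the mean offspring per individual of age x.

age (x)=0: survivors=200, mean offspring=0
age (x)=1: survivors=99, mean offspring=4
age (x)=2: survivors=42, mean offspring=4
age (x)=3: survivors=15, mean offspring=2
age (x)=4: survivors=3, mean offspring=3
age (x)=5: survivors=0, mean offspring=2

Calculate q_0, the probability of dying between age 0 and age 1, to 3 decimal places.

lx = nx/n0 = nx/200: 1, 0.495, 0.21, 0.075, 0.015, 0
q_0 = (l_0 − l_1) / l_0 = (1 − 0.495) / 1
     = 0.505 / 1 = 0.505 → 0.505

0.505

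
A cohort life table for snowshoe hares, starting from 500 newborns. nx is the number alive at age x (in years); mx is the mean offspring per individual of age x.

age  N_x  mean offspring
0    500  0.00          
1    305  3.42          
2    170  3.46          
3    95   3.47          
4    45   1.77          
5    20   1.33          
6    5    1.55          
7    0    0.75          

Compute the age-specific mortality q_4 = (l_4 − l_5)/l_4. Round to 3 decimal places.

0.556

lx = nx/n0 = nx/500: 1, 0.61, 0.34, 0.19, 0.09, 0.04, 0.01, 0
q_4 = (l_4 − l_5) / l_4 = (0.09 − 0.04) / 0.09
     = 0.05 / 0.09 = 0.555556… → 0.556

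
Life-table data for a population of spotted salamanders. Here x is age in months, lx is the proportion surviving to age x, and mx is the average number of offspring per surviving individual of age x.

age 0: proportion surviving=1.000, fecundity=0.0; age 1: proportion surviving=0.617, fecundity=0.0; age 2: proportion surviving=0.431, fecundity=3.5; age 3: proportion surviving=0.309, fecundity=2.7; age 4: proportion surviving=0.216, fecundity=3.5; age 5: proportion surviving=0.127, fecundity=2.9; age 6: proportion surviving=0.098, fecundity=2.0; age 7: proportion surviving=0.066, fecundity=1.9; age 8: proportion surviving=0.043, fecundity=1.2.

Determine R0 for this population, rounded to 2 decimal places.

lx·mx by age: 0, 0, 1.5085, 0.8343, 0.756, 0.3683, 0.196, 0.1254, 0.0516
R0 = Σ lx·mx = 3.8401 → 3.84

3.84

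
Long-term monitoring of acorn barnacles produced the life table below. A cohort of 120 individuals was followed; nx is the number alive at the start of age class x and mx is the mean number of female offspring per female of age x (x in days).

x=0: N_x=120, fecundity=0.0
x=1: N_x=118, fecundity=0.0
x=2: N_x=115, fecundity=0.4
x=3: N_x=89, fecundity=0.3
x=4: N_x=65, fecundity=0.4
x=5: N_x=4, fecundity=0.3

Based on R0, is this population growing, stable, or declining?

lx = nx/n0 = nx/120: 1, 0.98333…, 0.95833…, 0.74167…, 0.54167…, 0.03333…
R0 = Σ lx·mx = 0 + 0 + 0.383333… + 0.2225… + 0.216667… + 0.01… = 0.8325…
R0 < 1, so the population is declining.

declining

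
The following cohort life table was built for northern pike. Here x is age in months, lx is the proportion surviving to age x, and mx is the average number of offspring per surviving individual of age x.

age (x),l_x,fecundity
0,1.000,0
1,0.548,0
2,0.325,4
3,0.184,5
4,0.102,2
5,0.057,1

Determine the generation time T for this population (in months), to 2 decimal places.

lx·mx: 0, 0, 1.3, 0.92, 0.204, 0.057 → R0 = 2.481
x·lx·mx: 0, 0, 2.6, 2.76, 0.816, 0.285 → Σ = 6.461
T = 6.461 / 2.481 = 2.604192… → 2.60

2.60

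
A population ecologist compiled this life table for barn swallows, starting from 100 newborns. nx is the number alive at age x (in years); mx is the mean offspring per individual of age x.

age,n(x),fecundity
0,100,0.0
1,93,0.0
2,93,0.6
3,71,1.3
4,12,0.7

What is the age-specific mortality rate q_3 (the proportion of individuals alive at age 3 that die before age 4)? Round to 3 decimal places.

0.831

lx = nx/n0 = nx/100: 1, 0.93, 0.93, 0.71, 0.12
q_3 = (l_3 − l_4) / l_3 = (0.71 − 0.12) / 0.71
     = 0.59 / 0.71 = 0.830986… → 0.831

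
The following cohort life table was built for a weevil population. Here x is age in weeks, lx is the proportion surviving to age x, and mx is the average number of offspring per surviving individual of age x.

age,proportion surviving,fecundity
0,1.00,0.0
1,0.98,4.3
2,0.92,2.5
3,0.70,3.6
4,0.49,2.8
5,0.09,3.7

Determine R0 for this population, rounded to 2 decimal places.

lx·mx by age: 0, 4.214, 2.3, 2.52, 1.372, 0.333
R0 = Σ lx·mx = 10.739 → 10.74

10.74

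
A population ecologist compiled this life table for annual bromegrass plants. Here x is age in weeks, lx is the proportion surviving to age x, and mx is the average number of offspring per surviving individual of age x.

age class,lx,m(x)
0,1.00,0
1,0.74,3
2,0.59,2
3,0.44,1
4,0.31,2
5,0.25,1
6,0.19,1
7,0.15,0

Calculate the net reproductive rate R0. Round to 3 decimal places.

4.900

lx·mx by age: 0, 2.22, 1.18, 0.44, 0.62, 0.25, 0.19, 0
R0 = Σ lx·mx = 4.9 → 4.900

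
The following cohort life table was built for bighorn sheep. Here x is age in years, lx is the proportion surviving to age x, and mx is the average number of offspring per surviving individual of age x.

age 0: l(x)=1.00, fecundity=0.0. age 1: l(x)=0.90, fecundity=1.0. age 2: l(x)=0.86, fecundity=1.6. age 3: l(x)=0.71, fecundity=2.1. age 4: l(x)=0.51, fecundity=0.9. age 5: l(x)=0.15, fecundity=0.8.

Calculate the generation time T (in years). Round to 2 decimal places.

lx·mx: 0, 0.9, 1.376, 1.491, 0.459, 0.12 → R0 = 4.346
x·lx·mx: 0, 0.9, 2.752, 4.473, 1.836, 0.6 → Σ = 10.561
T = 10.561 / 4.346 = 2.430051… → 2.43

2.43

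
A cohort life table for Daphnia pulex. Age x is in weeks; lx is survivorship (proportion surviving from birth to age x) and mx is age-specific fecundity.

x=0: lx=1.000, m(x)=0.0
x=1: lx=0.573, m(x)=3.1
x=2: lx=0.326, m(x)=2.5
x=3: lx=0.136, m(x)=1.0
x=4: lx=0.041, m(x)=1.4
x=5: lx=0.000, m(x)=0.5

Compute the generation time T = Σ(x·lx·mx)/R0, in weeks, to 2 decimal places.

1.45

lx·mx: 0, 1.7763, 0.815, 0.136, 0.0574, 0 → R0 = 2.7847
x·lx·mx: 0, 1.7763, 1.63, 0.408, 0.2296, 0 → Σ = 4.0439
T = 4.0439 / 2.7847 = 1.452185… → 1.45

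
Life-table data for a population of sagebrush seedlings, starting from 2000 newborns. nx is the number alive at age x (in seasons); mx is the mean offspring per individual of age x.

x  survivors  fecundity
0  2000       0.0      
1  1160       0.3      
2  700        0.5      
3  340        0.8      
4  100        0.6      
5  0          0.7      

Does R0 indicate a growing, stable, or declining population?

lx = nx/n0 = nx/2000: 1, 0.58, 0.35, 0.17, 0.05, 0
R0 = Σ lx·mx = 0 + 0.174 + 0.175 + 0.136 + 0.03 + 0 = 0.515
R0 < 1, so the population is declining.

declining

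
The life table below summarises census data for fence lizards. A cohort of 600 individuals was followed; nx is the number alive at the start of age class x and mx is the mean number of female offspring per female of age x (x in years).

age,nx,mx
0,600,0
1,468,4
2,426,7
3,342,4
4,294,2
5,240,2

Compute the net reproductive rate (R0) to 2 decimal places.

12.15

lx = nx/n0 = nx/600: 1, 0.78, 0.71, 0.57, 0.49, 0.4
lx·mx by age: 0, 3.12, 4.97, 2.28, 0.98, 0.8
R0 = Σ lx·mx = 12.15 → 12.15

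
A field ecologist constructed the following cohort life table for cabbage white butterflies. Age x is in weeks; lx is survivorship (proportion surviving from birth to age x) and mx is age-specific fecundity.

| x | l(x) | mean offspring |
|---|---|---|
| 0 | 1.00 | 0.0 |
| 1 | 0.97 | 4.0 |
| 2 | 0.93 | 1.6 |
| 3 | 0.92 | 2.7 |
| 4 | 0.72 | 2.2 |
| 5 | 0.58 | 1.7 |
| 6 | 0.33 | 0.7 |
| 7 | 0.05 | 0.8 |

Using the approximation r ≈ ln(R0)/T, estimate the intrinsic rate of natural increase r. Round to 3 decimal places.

0.930

R0 = Σ lx·mx = 0 + 3.88 + 1.488 + 2.484 + 1.584 + 0.986 + 0.231 + 0.04 = 10.693
Σ x·lx·mx = 27.24; T = 27.24/10.693 = 2.54746…
r ≈ ln(R0)/T = ln(10.693)/2.54746… = 0.93018… → 0.930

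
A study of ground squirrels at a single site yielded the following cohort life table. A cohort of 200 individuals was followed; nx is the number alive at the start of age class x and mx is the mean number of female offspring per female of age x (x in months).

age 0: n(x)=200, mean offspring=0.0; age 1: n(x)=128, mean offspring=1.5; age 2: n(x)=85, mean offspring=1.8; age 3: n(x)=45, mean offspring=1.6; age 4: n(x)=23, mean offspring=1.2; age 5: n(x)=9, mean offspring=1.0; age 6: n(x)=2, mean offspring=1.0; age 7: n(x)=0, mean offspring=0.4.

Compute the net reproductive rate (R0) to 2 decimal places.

lx = nx/n0 = nx/200: 1, 0.64, 0.425, 0.225, 0.115, 0.045, 0.01, 0
lx·mx by age: 0, 0.96, 0.765, 0.36, 0.138, 0.045, 0.01, 0
R0 = Σ lx·mx = 2.278 → 2.28

2.28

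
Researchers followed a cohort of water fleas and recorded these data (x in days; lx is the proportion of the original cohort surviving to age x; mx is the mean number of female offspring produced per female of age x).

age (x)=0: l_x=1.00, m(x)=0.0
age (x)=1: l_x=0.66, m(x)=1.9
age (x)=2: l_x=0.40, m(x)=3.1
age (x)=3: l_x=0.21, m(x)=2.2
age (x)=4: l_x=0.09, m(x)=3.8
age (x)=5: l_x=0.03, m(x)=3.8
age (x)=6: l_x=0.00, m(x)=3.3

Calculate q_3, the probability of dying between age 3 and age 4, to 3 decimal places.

0.571

q_3 = (l_3 − l_4) / l_3 = (0.21 − 0.09) / 0.21
     = 0.12 / 0.21 = 0.571429… → 0.571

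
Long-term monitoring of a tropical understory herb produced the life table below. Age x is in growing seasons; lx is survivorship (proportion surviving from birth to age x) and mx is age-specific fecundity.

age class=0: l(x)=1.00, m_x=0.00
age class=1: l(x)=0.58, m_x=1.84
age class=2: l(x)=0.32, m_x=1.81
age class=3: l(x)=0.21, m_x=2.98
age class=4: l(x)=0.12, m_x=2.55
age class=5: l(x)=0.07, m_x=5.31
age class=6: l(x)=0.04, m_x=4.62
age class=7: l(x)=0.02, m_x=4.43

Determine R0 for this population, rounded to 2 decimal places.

lx·mx by age: 0, 1.0672, 0.5792, 0.6258, 0.306, 0.3717, 0.1848, 0.0886
R0 = Σ lx·mx = 3.2233 → 3.22

3.22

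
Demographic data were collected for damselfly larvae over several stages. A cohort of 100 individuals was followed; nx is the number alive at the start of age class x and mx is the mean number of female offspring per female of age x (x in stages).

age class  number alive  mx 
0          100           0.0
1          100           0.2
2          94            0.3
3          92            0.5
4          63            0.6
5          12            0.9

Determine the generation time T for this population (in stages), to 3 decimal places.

lx = nx/n0 = nx/100: 1, 1, 0.94, 0.92, 0.63, 0.12
lx·mx: 0, 0.2, 0.282, 0.46, 0.378, 0.108 → R0 = 1.428
x·lx·mx: 0, 0.2, 0.564, 1.38, 1.512, 0.54 → Σ = 4.196
T = 4.196 / 1.428 = 2.938375… → 2.938

2.938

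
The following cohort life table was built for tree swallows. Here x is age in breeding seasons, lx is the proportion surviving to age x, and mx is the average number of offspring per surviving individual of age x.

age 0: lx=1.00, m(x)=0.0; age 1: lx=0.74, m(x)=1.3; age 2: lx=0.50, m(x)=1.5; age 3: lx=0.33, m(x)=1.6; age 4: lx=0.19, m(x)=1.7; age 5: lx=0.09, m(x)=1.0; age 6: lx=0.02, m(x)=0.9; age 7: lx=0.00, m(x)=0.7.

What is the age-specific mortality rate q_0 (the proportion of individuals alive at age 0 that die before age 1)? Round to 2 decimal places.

0.26

q_0 = (l_0 − l_1) / l_0 = (1 − 0.74) / 1
     = 0.26 / 1 = 0.26 → 0.26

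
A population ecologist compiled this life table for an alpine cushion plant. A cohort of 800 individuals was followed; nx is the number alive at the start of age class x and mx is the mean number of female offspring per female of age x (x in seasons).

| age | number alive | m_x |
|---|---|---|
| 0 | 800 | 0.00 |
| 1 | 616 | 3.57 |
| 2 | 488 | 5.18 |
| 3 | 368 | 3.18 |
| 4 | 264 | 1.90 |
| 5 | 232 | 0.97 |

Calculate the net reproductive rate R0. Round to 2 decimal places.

8.28

lx = nx/n0 = nx/800: 1, 0.77, 0.61, 0.46, 0.33, 0.29
lx·mx by age: 0, 2.7489, 3.1598, 1.4628, 0.627, 0.2813
R0 = Σ lx·mx = 8.2798 → 8.28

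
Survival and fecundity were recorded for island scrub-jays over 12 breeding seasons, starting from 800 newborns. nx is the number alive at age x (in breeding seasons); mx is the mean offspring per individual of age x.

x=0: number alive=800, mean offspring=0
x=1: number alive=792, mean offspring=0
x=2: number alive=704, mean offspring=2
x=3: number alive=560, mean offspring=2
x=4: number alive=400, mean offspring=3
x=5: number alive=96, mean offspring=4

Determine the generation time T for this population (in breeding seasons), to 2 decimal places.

3.14

lx = nx/n0 = nx/800: 1, 0.99, 0.88, 0.7, 0.5, 0.12
lx·mx: 0, 0, 1.76, 1.4, 1.5, 0.48 → R0 = 5.14
x·lx·mx: 0, 0, 3.52, 4.2, 6, 2.4 → Σ = 16.12
T = 16.12 / 5.14 = 3.136187… → 3.14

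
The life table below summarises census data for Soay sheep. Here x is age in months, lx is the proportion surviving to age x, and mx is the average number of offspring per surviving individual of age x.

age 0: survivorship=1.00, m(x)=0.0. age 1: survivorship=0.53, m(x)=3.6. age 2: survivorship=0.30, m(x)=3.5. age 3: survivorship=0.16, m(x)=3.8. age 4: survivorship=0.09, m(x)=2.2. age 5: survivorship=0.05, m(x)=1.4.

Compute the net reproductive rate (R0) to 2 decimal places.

3.83

lx·mx by age: 0, 1.908, 1.05, 0.608, 0.198, 0.07
R0 = Σ lx·mx = 3.834 → 3.83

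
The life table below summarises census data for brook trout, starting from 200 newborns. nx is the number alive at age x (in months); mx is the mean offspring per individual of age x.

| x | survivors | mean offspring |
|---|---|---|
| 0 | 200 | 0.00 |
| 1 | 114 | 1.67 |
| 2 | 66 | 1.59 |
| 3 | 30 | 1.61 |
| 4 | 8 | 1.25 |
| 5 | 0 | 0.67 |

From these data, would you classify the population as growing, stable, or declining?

lx = nx/n0 = nx/200: 1, 0.57, 0.33, 0.15, 0.04, 0
R0 = Σ lx·mx = 0 + 0.9519 + 0.5247 + 0.2415 + 0.05 + 0 = 1.7681
R0 > 1, so the population is growing.

growing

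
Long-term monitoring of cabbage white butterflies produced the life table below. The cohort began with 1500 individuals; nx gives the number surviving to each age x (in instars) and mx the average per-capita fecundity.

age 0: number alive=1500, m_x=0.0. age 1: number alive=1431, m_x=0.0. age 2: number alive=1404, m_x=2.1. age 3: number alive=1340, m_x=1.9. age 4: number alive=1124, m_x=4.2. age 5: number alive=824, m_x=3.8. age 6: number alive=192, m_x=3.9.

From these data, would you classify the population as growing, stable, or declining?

growing

lx = nx/n0 = nx/1500: 1, 0.954, 0.936, 0.89333…, 0.74933…, 0.54933…, 0.128
R0 = Σ lx·mx = 0 + 0 + 1.9656 + 1.697333… + 3.1472… + 2.087467… + 0.4992 = 9.3968…
R0 > 1, so the population is growing.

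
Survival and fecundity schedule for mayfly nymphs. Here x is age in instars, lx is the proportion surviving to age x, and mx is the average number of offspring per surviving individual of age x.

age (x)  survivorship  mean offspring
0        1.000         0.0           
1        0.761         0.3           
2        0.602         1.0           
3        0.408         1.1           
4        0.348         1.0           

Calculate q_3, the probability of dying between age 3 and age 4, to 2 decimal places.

q_3 = (l_3 − l_4) / l_3 = (0.408 − 0.348) / 0.408
     = 0.06 / 0.408 = 0.147059… → 0.15

0.15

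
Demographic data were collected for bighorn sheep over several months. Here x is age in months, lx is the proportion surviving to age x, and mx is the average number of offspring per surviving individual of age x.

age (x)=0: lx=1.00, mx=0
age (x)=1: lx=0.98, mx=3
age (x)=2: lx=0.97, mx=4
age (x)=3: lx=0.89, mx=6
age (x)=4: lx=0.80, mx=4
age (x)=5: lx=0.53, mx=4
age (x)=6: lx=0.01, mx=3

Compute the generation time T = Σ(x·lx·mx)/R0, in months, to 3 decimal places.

lx·mx: 0, 2.94, 3.88, 5.34, 3.2, 2.12, 0.03 → R0 = 17.51
x·lx·mx: 0, 2.94, 7.76, 16.02, 12.8, 10.6, 0.18 → Σ = 50.3
T = 50.3 / 17.51 = 2.872644… → 2.873

2.873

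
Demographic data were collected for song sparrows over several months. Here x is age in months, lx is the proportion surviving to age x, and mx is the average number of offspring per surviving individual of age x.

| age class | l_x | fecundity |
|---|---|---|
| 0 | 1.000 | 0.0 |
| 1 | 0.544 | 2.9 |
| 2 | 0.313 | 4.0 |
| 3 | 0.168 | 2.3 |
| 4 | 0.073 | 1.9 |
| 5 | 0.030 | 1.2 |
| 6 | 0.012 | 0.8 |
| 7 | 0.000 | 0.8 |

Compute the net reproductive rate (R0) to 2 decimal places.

lx·mx by age: 0, 1.5776, 1.252, 0.3864, 0.1387, 0.036, 0.0096, 0
R0 = Σ lx·mx = 3.4003 → 3.40

3.40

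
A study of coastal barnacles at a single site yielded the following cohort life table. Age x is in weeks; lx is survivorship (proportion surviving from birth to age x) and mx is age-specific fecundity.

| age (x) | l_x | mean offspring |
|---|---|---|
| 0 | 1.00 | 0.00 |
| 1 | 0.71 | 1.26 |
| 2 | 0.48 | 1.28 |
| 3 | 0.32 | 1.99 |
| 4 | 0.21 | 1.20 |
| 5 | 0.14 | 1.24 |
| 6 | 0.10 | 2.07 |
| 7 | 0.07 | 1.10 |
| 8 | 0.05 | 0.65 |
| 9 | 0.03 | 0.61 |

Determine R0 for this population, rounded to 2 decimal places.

2.91

lx·mx by age: 0, 0.8946, 0.6144, 0.6368, 0.252, 0.1736, 0.207, 0.077, 0.0325, 0.0183
R0 = Σ lx·mx = 2.9062 → 2.91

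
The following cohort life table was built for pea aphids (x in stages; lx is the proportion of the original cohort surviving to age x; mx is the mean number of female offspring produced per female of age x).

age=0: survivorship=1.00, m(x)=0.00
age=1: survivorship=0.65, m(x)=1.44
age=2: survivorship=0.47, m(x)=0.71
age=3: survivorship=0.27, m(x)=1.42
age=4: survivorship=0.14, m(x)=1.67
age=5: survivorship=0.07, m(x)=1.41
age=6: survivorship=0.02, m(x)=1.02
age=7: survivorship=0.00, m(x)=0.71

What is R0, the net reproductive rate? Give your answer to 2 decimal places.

lx·mx by age: 0, 0.936, 0.3337, 0.3834, 0.2338, 0.0987, 0.0204, 0
R0 = Σ lx·mx = 2.006 → 2.01

2.01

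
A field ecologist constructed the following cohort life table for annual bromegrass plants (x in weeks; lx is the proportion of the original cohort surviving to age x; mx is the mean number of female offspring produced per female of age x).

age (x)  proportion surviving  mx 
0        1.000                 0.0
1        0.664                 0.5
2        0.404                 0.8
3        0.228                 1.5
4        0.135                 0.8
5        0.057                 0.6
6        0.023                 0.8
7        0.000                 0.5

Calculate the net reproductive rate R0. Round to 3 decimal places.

1.158

lx·mx by age: 0, 0.332, 0.3232, 0.342, 0.108, 0.0342, 0.0184, 0
R0 = Σ lx·mx = 1.1578 → 1.158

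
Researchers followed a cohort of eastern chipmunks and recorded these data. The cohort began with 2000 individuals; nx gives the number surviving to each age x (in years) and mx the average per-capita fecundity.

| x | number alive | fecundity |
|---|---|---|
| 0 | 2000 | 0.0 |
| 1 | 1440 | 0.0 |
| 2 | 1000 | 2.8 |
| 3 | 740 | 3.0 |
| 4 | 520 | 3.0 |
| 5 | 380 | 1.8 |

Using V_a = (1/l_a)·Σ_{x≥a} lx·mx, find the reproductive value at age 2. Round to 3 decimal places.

lx = nx/n0 = nx/2000: 1, 0.72, 0.5, 0.37, 0.26, 0.19
lx·mx for x ≥ 2: 1.4, 1.11, 0.78, 0.342 → sum = 3.632
V_2 = 3.632 / l_2 = 3.632 / 0.5 = 7.264 → 7.264

7.264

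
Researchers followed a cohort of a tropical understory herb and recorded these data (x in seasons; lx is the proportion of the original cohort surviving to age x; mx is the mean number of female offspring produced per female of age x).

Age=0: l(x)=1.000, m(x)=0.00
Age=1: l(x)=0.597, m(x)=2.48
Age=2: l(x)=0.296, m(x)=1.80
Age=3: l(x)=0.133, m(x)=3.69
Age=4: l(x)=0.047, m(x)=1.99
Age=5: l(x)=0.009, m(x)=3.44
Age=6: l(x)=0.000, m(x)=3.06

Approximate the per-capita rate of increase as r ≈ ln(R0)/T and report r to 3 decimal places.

R0 = Σ lx·mx = 0 + 1.48056 + 0.5328 + 0.49077 + 0.09353 + 0.03096 + 0 = 2.62862
Σ x·lx·mx = 4.54739; T = 4.54739/2.62862 = 1.72995…
r ≈ ln(R0)/T = ln(2.62862)/1.72995… = 0.55866… → 0.559

0.559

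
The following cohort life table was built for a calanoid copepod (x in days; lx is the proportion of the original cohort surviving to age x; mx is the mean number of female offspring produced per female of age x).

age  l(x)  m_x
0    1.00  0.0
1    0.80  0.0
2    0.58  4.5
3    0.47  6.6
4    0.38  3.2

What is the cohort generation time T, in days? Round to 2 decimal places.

2.80

lx·mx: 0, 0, 2.61, 3.102, 1.216 → R0 = 6.928
x·lx·mx: 0, 0, 5.22, 9.306, 4.864 → Σ = 19.39
T = 19.39 / 6.928 = 2.798788… → 2.80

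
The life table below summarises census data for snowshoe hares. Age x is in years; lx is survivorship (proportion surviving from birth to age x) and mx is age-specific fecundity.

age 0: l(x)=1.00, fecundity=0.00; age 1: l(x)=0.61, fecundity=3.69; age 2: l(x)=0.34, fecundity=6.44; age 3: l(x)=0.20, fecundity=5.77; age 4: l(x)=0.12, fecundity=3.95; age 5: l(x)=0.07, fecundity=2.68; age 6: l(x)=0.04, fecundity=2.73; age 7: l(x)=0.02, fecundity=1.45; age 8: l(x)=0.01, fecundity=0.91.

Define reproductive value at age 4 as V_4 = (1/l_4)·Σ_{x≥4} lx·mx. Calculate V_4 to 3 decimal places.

6.741

lx·mx for x ≥ 4: 0.474, 0.1876, 0.1092, 0.029, 0.0091 → sum = 0.8089
V_4 = 0.8089 / l_4 = 0.8089 / 0.12 = 6.740833… → 6.741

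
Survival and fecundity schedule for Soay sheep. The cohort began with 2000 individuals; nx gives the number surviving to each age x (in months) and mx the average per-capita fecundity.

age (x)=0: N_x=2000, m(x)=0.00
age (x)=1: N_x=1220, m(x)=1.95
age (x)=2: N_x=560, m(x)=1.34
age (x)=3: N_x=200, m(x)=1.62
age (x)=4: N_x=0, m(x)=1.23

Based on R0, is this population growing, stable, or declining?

growing

lx = nx/n0 = nx/2000: 1, 0.61, 0.28, 0.1, 0
R0 = Σ lx·mx = 0 + 1.1895 + 0.3752 + 0.162 + 0 = 1.7267
R0 > 1, so the population is growing.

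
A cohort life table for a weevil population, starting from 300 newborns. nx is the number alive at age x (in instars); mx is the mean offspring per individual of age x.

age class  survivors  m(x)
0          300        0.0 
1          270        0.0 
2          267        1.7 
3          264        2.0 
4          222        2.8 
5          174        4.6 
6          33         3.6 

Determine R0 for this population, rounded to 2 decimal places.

lx = nx/n0 = nx/300: 1, 0.9, 0.89, 0.88, 0.74, 0.58, 0.11
lx·mx by age: 0, 0, 1.513, 1.76, 2.072, 2.668, 0.396
R0 = Σ lx·mx = 8.409 → 8.41

8.41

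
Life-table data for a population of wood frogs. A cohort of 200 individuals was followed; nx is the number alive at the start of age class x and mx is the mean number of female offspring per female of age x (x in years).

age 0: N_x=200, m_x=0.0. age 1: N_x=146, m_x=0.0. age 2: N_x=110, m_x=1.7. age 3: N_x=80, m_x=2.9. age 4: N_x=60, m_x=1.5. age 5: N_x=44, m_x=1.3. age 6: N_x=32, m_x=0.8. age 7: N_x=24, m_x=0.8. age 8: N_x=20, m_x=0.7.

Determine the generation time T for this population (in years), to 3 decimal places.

3.386

lx = nx/n0 = nx/200: 1, 0.73, 0.55, 0.4, 0.3, 0.22, 0.16, 0.12, 0.1
lx·mx: 0, 0, 0.935, 1.16, 0.45, 0.286, 0.128, 0.096, 0.07 → R0 = 3.125
x·lx·mx: 0, 0, 1.87, 3.48, 1.8, 1.43, 0.768, 0.672, 0.56 → Σ = 10.58
T = 10.58 / 3.125 = 3.3856 → 3.386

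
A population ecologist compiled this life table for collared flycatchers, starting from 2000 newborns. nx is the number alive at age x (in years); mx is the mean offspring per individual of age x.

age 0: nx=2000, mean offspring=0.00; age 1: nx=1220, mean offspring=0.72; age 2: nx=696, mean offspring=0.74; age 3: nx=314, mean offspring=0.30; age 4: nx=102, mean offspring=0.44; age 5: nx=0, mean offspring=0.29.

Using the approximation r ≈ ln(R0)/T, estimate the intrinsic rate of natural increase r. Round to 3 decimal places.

lx = nx/n0 = nx/2000: 1, 0.61, 0.348, 0.157, 0.051, 0
R0 = Σ lx·mx = 0 + 0.4392 + 0.25752 + 0.0471 + 0.02244 + 0 = 0.76626
Σ x·lx·mx = 1.1853; T = 1.1853/0.76626 = 1.54686…
r ≈ ln(R0)/T = ln(0.76626)/1.54686… = -0.17211… → -0.172

-0.172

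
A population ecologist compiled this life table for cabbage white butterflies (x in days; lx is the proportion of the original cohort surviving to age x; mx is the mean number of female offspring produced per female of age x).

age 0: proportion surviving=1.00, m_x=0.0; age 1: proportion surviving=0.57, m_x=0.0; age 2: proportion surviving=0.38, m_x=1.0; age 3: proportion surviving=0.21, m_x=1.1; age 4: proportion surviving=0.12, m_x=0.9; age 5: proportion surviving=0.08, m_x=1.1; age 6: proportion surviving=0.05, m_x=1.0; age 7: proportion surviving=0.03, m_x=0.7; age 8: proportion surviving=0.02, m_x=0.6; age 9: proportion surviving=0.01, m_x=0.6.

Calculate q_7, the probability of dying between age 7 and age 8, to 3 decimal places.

q_7 = (l_7 − l_8) / l_7 = (0.03 − 0.02) / 0.03
     = 0.01 / 0.03 = 0.333333… → 0.333

0.333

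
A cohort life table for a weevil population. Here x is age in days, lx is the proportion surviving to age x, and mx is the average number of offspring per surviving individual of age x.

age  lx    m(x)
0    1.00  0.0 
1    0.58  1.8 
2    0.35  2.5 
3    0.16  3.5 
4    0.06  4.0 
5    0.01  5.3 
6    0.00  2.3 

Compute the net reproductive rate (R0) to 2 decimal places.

lx·mx by age: 0, 1.044, 0.875, 0.56, 0.24, 0.053, 0
R0 = Σ lx·mx = 2.772 → 2.77

2.77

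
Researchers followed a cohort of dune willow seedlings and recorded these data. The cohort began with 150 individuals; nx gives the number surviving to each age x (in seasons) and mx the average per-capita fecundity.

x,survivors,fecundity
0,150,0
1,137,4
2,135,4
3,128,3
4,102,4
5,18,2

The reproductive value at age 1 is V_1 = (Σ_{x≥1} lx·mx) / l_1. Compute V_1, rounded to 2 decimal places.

lx = nx/n0 = nx/150: 1, 0.91333…, 0.9, 0.85333…, 0.68, 0.12
lx·mx for x ≥ 1: 3.653333…, 3.6, 2.56…, 2.72, 0.24 → sum = 12.773333…
V_1 = 12.773333… / l_1 = 12.773333… / 0.913333… = 13.985401… → 13.99

13.99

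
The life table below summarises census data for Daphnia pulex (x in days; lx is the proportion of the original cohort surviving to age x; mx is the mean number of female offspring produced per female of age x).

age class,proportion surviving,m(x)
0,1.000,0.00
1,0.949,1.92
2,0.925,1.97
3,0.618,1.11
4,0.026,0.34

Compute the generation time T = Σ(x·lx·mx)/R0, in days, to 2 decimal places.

1.74

lx·mx: 0, 1.82208, 1.82225, 0.68598, 0.00884 → R0 = 4.33915
x·lx·mx: 0, 1.82208, 3.6445, 2.05794, 0.03536 → Σ = 7.55988
T = 7.55988 / 4.33915 = 1.742249… → 1.74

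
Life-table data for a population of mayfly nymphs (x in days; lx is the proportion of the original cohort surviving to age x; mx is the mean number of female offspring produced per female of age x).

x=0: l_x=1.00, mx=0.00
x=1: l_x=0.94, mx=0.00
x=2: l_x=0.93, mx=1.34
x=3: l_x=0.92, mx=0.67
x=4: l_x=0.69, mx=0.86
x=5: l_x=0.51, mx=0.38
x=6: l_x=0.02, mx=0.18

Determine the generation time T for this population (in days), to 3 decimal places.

2.904

lx·mx: 0, 0, 1.2462, 0.6164, 0.5934, 0.1938, 0.0036 → R0 = 2.6534
x·lx·mx: 0, 0, 2.4924, 1.8492, 2.3736, 0.969, 0.0216 → Σ = 7.7058
T = 7.7058 / 2.6534 = 2.904123… → 2.904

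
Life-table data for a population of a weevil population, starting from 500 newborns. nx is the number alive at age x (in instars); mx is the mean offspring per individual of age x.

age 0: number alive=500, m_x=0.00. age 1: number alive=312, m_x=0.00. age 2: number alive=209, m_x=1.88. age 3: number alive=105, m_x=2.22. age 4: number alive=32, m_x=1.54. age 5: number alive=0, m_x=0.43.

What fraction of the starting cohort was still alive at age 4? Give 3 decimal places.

0.064

l_4 = n_4/n_0 = 32/500 = 0.064 → 0.064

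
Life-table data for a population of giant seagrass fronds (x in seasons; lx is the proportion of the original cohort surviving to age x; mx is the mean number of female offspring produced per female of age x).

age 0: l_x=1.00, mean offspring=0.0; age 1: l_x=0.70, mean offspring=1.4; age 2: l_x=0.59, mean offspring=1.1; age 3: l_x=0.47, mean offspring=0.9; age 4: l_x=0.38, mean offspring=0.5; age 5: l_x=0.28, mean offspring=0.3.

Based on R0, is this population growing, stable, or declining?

growing

R0 = Σ lx·mx = 0 + 0.98 + 0.649 + 0.423 + 0.19 + 0.084 = 2.326
R0 > 1, so the population is growing.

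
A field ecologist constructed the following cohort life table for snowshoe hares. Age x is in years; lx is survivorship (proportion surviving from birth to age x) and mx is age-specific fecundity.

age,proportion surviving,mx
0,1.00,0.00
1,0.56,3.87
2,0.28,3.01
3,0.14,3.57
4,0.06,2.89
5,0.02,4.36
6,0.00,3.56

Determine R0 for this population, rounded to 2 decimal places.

3.77

lx·mx by age: 0, 2.1672, 0.8428, 0.4998, 0.1734, 0.0872, 0
R0 = Σ lx·mx = 3.7704 → 3.77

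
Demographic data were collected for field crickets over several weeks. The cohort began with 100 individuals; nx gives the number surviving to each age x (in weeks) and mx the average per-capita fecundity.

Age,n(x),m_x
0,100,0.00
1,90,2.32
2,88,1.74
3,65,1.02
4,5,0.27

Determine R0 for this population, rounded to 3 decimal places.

lx = nx/n0 = nx/100: 1, 0.9, 0.88, 0.65, 0.05
lx·mx by age: 0, 2.088, 1.5312, 0.663, 0.0135
R0 = Σ lx·mx = 4.2957 → 4.296

4.296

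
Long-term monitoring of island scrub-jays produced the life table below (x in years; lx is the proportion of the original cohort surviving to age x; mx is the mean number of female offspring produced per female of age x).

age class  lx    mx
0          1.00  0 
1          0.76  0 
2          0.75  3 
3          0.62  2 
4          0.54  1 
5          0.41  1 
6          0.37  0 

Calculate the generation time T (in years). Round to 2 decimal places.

2.80

lx·mx: 0, 0, 2.25, 1.24, 0.54, 0.41, 0 → R0 = 4.44
x·lx·mx: 0, 0, 4.5, 3.72, 2.16, 2.05, 0 → Σ = 12.43
T = 12.43 / 4.44 = 2.79955… → 2.80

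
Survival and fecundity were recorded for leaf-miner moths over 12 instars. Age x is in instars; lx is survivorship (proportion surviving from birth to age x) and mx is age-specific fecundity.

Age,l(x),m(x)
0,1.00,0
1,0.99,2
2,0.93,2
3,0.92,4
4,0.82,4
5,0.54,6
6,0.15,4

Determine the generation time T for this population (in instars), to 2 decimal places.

lx·mx: 0, 1.98, 1.86, 3.68, 3.28, 3.24, 0.6 → R0 = 14.64
x·lx·mx: 0, 1.98, 3.72, 11.04, 13.12, 16.2, 3.6 → Σ = 49.66
T = 49.66 / 14.64 = 3.392077… → 3.39

3.39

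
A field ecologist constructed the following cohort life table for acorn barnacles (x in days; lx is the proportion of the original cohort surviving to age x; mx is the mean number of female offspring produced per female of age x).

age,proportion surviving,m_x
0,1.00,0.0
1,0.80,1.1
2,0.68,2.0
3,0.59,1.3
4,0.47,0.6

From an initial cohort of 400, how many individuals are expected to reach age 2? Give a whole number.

Expected survivors = N0 · l_2 = 400 × 0.68 = 272 → 272

272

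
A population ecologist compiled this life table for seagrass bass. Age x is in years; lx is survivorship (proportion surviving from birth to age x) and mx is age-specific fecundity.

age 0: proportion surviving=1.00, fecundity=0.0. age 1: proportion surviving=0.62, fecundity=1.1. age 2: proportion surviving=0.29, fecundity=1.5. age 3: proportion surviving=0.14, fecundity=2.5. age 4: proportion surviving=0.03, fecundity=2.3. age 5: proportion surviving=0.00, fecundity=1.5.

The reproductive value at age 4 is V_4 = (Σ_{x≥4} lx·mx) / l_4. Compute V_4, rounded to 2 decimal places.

lx·mx for x ≥ 4: 0.069, 0 → sum = 0.069
V_4 = 0.069 / l_4 = 0.069 / 0.03 = 2.3 → 2.30

2.30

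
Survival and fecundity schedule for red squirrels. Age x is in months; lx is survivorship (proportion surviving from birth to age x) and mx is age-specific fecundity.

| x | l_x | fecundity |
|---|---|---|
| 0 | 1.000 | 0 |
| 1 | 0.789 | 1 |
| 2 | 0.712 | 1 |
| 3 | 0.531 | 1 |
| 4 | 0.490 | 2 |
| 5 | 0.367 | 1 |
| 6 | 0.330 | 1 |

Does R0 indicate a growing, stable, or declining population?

R0 = Σ lx·mx = 0 + 0.789 + 0.712 + 0.531 + 0.98 + 0.367 + 0.33 = 3.709
R0 > 1, so the population is growing.

growing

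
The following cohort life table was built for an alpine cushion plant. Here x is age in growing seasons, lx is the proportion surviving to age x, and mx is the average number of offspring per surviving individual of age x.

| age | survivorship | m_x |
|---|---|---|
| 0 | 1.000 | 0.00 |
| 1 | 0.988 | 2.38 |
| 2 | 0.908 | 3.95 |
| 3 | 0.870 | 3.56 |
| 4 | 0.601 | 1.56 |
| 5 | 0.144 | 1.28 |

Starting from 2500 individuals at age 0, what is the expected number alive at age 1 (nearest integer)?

2470

Expected survivors = N0 · l_1 = 2500 × 0.988 = 2470 → 2470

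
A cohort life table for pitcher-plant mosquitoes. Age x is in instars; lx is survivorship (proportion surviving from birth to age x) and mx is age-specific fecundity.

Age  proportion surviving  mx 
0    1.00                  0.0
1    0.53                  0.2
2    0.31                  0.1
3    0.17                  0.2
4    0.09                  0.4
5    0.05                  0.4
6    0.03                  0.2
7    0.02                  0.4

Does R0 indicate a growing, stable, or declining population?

R0 = Σ lx·mx = 0 + 0.106 + 0.031 + 0.034 + 0.036 + 0.02 + 0.006 + 0.008 = 0.241
R0 < 1, so the population is declining.

declining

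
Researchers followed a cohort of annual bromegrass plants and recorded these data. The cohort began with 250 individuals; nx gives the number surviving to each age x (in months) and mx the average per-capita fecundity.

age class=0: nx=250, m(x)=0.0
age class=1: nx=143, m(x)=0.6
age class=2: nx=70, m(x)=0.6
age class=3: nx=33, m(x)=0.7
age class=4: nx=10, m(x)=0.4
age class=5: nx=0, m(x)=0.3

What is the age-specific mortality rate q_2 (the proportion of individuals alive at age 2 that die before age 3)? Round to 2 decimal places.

0.53

lx = nx/n0 = nx/250: 1, 0.572, 0.28, 0.132, 0.04, 0
q_2 = (l_2 − l_3) / l_2 = (0.28 − 0.132) / 0.28
     = 0.148 / 0.28 = 0.528571… → 0.53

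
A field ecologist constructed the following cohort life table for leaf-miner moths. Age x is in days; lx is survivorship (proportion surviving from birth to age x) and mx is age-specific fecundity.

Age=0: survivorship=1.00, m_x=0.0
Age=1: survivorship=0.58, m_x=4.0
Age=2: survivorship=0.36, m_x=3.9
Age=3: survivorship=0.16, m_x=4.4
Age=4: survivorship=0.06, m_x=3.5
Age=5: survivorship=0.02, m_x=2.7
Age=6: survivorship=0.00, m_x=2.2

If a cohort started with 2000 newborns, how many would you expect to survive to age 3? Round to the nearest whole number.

Expected survivors = N0 · l_3 = 2000 × 0.16 = 320 → 320

320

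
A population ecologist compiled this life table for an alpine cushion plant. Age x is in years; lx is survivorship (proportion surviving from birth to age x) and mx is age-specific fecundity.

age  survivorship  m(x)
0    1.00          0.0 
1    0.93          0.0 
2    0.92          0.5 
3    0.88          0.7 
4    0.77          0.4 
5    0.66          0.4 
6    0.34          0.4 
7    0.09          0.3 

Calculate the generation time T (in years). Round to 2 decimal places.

lx·mx: 0, 0, 0.46, 0.616, 0.308, 0.264, 0.136, 0.027 → R0 = 1.811
x·lx·mx: 0, 0, 0.92, 1.848, 1.232, 1.32, 0.816, 0.189 → Σ = 6.325
T = 6.325 / 1.811 = 3.492546… → 3.49

3.49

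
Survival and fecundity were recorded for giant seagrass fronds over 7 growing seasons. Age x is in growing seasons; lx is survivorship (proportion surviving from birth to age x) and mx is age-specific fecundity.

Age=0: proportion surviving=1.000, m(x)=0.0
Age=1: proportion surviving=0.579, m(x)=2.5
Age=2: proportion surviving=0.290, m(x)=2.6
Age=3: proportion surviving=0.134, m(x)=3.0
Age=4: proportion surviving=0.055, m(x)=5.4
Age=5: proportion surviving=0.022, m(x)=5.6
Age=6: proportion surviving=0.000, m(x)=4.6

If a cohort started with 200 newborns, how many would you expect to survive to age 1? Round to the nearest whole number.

Expected survivors = N0 · l_1 = 200 × 0.579 = 115.8 → 116

116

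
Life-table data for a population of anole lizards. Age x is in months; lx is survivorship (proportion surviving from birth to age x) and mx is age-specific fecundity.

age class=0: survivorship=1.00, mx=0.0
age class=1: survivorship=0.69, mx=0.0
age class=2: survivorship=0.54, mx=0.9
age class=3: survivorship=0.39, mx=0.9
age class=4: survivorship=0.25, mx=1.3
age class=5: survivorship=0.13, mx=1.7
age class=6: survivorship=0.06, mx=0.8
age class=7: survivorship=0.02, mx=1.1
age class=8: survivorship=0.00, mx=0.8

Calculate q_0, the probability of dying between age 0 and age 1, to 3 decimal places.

q_0 = (l_0 − l_1) / l_0 = (1 − 0.69) / 1
     = 0.31 / 1 = 0.31 → 0.310

0.310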